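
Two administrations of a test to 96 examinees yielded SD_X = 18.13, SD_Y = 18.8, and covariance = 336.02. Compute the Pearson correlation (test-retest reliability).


r = cov(X,Y) / (SD_X * SD_Y)
r = 336.02 / (18.13 * 18.8)
r = 336.02 / 340.844
r = 0.9858

0.9858


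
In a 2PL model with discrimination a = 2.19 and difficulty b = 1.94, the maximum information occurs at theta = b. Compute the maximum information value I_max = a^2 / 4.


For 2PL, max info at theta = b = 1.94
I_max = a^2 / 4 = 2.19^2 / 4
= 4.7961 / 4
I_max = 1.199

1.199


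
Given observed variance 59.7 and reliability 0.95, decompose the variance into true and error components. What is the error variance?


var_true = rxx * var_obs = 0.95 * 59.7 = 56.715
var_error = var_obs - var_true
var_error = 59.7 - 56.715
var_error = 2.985

2.985


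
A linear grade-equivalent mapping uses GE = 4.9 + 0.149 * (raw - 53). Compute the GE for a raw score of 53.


raw - median = 53 - 53 = 0
slope * diff = 0.149 * 0 = 0.0
GE = 4.9 + 0.0
GE = 4.9

4.9


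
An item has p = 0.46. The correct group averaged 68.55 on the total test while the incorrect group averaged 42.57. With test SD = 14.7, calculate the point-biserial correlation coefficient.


q = 1 - p = 0.54
rpb = ((M1 - M0) / SD) * sqrt(p * q)
rpb = ((68.55 - 42.57) / 14.7) * sqrt(0.46 * 0.54)
rpb = 0.8808

0.8808


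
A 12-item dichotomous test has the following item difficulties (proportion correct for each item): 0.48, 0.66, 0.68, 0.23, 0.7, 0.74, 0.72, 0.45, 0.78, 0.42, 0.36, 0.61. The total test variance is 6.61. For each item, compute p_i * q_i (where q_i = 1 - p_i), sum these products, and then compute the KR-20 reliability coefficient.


For each item, compute p_i * q_i:
  Item 1: 0.48 * 0.52 = 0.2496
  Item 2: 0.66 * 0.34 = 0.2244
  Item 3: 0.68 * 0.32 = 0.2176
  Item 4: 0.23 * 0.77 = 0.1771
  Item 5: 0.7 * 0.3 = 0.21
  Item 6: 0.74 * 0.26 = 0.1924
  Item 7: 0.72 * 0.28 = 0.2016
  Item 8: 0.45 * 0.55 = 0.2475
  Item 9: 0.78 * 0.22 = 0.1716
  Item 10: 0.42 * 0.58 = 0.2436
  Item 11: 0.36 * 0.64 = 0.2304
  Item 12: 0.61 * 0.39 = 0.2379
Sum(p_i * q_i) = 0.2496 + 0.2244 + 0.2176 + 0.1771 + 0.21 + 0.1924 + 0.2016 + 0.2475 + 0.1716 + 0.2436 + 0.2304 + 0.2379 = 2.6037
KR-20 = (k/(k-1)) * (1 - Sum(p_i*q_i) / Var_total)
= (12/11) * (1 - 2.6037/6.61)
= 1.0909 * 0.6061
KR-20 = 0.6612

0.6612


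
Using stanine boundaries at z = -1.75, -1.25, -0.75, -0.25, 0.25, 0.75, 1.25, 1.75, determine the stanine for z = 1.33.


Stanine boundaries: [-1.75, -1.25, -0.75, -0.25, 0.25, 0.75, 1.25, 1.75]
z = 1.33
Check each boundary:
  z >= -1.75 -> could be stanine 2
  z >= -1.25 -> could be stanine 3
  z >= -0.75 -> could be stanine 4
  z >= -0.25 -> could be stanine 5
  z >= 0.25 -> could be stanine 6
  z >= 0.75 -> could be stanine 7
  z >= 1.25 -> could be stanine 8
  z < 1.75
Highest qualifying boundary gives stanine = 8

8


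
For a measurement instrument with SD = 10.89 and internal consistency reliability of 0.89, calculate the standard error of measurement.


SEM = SD * sqrt(1 - rxx)
SEM = 10.89 * sqrt(1 - 0.89)
SEM = 10.89 * sqrt(0.11) = 10.89 * 0.331662
SEM = 3.6118

3.6118


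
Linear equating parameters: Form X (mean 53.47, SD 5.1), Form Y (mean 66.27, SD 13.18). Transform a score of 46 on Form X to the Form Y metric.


slope = SD_Y / SD_X = 13.18 / 5.1 ~ 2.5843
intercept = mean_Y - slope * mean_X = 66.27 - (13.18 / 5.1) * 53.47 ~ -71.9133
Y = slope * X + intercept. To avoid rounding drift from the rounded slope/intercept, evaluate the equivalent form Y = mean_Y + SD_Y * (X - mean_X) / SD_X at full precision:
Y = 66.27 + 13.18 * (46 - 53.47) / 5.1
Y = 66.27 - 13.18 * 7.47 / 5.1
Y = 66.27 - 98.4546 / 5.1
Y = 66.27 - 19.3048
Y = 46.9652

46.9652


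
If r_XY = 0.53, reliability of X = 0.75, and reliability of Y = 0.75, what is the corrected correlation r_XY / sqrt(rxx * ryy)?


r_corrected = rxy / sqrt(rxx * ryy)
= 0.53 / sqrt(0.75 * 0.75)
= 0.53 / sqrt(0.5625)
= 0.53 / 0.75
r_corrected = 0.7067

0.7067


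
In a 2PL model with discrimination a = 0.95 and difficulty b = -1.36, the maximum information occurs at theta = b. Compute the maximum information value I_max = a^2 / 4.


For 2PL, max info at theta = b = -1.36
I_max = a^2 / 4 = 0.95^2 / 4
= 0.9025 / 4
I_max = 0.2256

0.2256


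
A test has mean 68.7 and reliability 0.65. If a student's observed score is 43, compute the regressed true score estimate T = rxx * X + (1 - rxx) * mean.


T_est = rxx * X + (1 - rxx) * mean
T_est = 0.65 * 43 + 0.35 * 68.7
T_est = 27.95 + 24.045
T_est = 51.995

51.995


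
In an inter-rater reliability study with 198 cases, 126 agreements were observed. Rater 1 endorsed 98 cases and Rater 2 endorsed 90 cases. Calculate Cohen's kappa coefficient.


P_o = 126/198 = 0.636364
P_e = (98*90 + 100*108) / 39204 = 0.500459
kappa = (P_o - P_e) / (1 - P_e)
kappa = (0.636364 - 0.500459) / (1 - 0.500459)
kappa = 0.2721

0.2721


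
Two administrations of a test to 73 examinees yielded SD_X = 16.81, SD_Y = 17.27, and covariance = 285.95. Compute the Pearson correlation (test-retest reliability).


r = cov(X,Y) / (SD_X * SD_Y)
r = 285.95 / (16.81 * 17.27)
r = 285.95 / 290.3087
r = 0.985

0.985


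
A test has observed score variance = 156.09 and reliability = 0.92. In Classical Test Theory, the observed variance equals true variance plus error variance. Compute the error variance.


var_true = rxx * var_obs = 0.92 * 156.09 = 143.6028
var_error = var_obs - var_true
var_error = 156.09 - 143.6028
var_error = 12.4872

12.4872


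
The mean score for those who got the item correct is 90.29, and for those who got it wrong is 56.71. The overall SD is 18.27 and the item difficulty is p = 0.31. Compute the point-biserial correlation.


q = 1 - p = 0.69
rpb = ((M1 - M0) / SD) * sqrt(p * q)
rpb = ((90.29 - 56.71) / 18.27) * sqrt(0.31 * 0.69)
rpb = 0.8501

0.8501


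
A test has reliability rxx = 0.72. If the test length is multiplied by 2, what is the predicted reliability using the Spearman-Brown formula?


r_new = (n * rxx) / (1 + (n-1) * rxx)
r_new = (2 * 0.72) / (1 + 1 * 0.72)
r_new = 1.44 / 1.72
r_new = 0.8372

0.8372


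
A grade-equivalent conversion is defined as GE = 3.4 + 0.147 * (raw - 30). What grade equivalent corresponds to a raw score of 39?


raw - median = 39 - 30 = 9
slope * diff = 0.147 * 9 = 1.323
GE = 3.4 + 1.323
GE = 4.723

4.723


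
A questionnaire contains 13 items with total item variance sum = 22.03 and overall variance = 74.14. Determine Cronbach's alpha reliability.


alpha = (k/(k-1)) * (1 - sum(si^2)/s_total^2)
= (13/12) * (1 - 22.03/74.14)
alpha = 0.7614

0.7614


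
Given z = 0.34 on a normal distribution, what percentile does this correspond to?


CDF(z) = 0.5 * (1 + erf(z/sqrt(2)))
erf(0.2404) = 0.2661
CDF = 0.6331
Percentile rank = 0.6331 * 100 = 63.31

63.31


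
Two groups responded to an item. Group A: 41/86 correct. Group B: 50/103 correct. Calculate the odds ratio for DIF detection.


Odds_A = 41/45 = 0.9111
Odds_B = 50/53 = 0.9434
OR = Odds_A / Odds_B = 0.9111 / 0.9434
Exactly, OR = (41 * 53) / (45 * 50) = 2173 / 2250
OR = 0.9658

0.9658


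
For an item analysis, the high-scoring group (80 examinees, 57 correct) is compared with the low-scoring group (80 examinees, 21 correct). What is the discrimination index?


p_upper = 57/80 = 0.7125
p_lower = 21/80 = 0.2625
D = 0.7125 - 0.2625 = 0.45

0.45


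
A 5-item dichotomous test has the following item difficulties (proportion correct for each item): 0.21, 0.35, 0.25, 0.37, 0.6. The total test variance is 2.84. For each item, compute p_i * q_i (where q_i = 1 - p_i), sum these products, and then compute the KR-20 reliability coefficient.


For each item, compute p_i * q_i:
  Item 1: 0.21 * 0.79 = 0.1659
  Item 2: 0.35 * 0.65 = 0.2275
  Item 3: 0.25 * 0.75 = 0.1875
  Item 4: 0.37 * 0.63 = 0.2331
  Item 5: 0.6 * 0.4 = 0.24
Sum(p_i * q_i) = 0.1659 + 0.2275 + 0.1875 + 0.2331 + 0.24 = 1.054
KR-20 = (k/(k-1)) * (1 - Sum(p_i*q_i) / Var_total)
= (5/4) * (1 - 1.054/2.84)
= 1.25 * 0.6289
KR-20 = 0.7861

0.7861


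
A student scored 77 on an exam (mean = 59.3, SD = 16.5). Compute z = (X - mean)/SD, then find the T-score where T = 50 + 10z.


z = (X - mean) / SD = (77 - 59.3) / 16.5
z = 17.7 / 16.5
z = 1.0727
T-score = T = 50 + 10z
Carry z at full precision (z = 17.7 / 16.5) into the conversion:
T-score = 50 + 10 * (17.7 / 16.5) = 50 + 177 / 16.5
T-score = 50 + 10.7273
T-score = 60.7273

60.7273


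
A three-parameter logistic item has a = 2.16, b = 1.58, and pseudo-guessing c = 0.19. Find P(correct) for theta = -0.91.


logit = 2.16*(-0.91 - 1.58) = -5.3784
P* = 1/(1 + exp(--5.3784)) = 0.0046
P = 0.19 + (1 - 0.19) * 0.0046
P = 0.1937

0.1937


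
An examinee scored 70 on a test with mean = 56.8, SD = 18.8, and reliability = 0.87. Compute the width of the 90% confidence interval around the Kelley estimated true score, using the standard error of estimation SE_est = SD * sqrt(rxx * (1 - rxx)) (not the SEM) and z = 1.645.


True score estimate = 0.87*70 + 0.13*56.8 = 68.284
SE_est = SD * sqrt(rxx * (1 - rxx)) = 18.8 * sqrt(0.87 * 0.13) = 18.8 * sqrt(0.1131) = 6.322505
CI = T_est +/- z * SE_est, so width = 2 * z * SE_est = 2 * 1.645 * 6.322505
Width = 20.801

20.801


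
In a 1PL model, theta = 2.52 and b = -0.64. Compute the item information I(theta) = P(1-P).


P = 1/(1+exp(-(2.52--0.64))) = 0.9593
I = P*(1-P) = 0.9593 * 0.0407
I = 0.039

0.039


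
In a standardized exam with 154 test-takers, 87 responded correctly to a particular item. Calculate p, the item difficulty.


Item difficulty p = number correct / total examinees
p = 87 / 154
p = 0.5649

0.5649


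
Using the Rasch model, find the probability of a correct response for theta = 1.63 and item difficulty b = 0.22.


theta - b = 1.63 - 0.22 = 1.41
exp(-(theta - b)) = exp(-1.41) = 0.2441
P = 1 / (1 + 0.2441)
P = 0.8038

0.8038


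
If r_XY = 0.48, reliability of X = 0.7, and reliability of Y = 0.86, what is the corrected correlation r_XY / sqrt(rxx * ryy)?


r_corrected = rxy / sqrt(rxx * ryy)
= 0.48 / sqrt(0.7 * 0.86)
= 0.48 / sqrt(0.602)
= 0.48 / 0.775887
r_corrected = 0.6186

0.6186


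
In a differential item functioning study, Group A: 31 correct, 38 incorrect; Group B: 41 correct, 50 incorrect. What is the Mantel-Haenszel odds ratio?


Odds_A = 31/38 = 0.8158
Odds_B = 41/50 = 0.82
OR = Odds_A / Odds_B = 0.8158 / 0.82
Exactly, OR = (31 * 50) / (38 * 41) = 1550 / 1558
OR = 0.9949

0.9949


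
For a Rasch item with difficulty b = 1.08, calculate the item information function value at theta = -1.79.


P = 1/(1+exp(-(-1.79-1.08))) = 0.0537
I = P*(1-P) = 0.0537 * 0.9463
I = 0.0508

0.0508


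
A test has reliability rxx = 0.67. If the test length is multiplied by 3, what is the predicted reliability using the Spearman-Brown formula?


r_new = (n * rxx) / (1 + (n-1) * rxx)
r_new = (3 * 0.67) / (1 + 2 * 0.67)
r_new = 2.01 / 2.34
r_new = 0.859

0.859


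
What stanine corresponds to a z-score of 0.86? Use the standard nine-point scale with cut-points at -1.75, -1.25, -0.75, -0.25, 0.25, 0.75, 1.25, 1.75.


Stanine boundaries: [-1.75, -1.25, -0.75, -0.25, 0.25, 0.75, 1.25, 1.75]
z = 0.86
Check each boundary:
  z >= -1.75 -> could be stanine 2
  z >= -1.25 -> could be stanine 3
  z >= -0.75 -> could be stanine 4
  z >= -0.25 -> could be stanine 5
  z >= 0.25 -> could be stanine 6
  z >= 0.75 -> could be stanine 7
  z < 1.25
  z < 1.75
Highest qualifying boundary gives stanine = 7

7


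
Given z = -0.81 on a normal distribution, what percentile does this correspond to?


CDF(z) = 0.5 * (1 + erf(z/sqrt(2)))
erf(-0.5728) = -0.5821
CDF = 0.209
Percentile rank = 0.209 * 100 = 20.9

20.9


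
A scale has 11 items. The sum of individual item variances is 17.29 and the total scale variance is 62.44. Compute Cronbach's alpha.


alpha = (k/(k-1)) * (1 - sum(si^2)/s_total^2)
= (11/10) * (1 - 17.29/62.44)
alpha = 0.7954

0.7954


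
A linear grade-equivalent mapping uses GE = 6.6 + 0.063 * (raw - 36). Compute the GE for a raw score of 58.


raw - median = 58 - 36 = 22
slope * diff = 0.063 * 22 = 1.386
GE = 6.6 + 1.386
GE = 7.986

7.986


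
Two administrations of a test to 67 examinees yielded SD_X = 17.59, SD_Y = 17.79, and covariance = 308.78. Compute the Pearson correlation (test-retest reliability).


r = cov(X,Y) / (SD_X * SD_Y)
r = 308.78 / (17.59 * 17.79)
r = 308.78 / 312.9261
r = 0.9868

0.9868


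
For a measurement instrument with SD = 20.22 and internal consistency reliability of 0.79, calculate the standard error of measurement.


SEM = SD * sqrt(1 - rxx)
SEM = 20.22 * sqrt(1 - 0.79)
SEM = 20.22 * sqrt(0.21) = 20.22 * 0.458258
SEM = 9.266

9.266


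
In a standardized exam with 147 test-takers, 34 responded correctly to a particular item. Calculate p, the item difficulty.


Item difficulty p = number correct / total examinees
p = 34 / 147
p = 0.2313

0.2313


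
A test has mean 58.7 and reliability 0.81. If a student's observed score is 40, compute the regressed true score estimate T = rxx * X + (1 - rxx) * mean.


T_est = rxx * X + (1 - rxx) * mean
T_est = 0.81 * 40 + 0.19 * 58.7
T_est = 32.4 + 11.153
T_est = 43.553

43.553


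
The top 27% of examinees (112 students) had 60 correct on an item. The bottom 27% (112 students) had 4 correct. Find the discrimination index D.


p_upper = 60/112 = 0.5357
p_lower = 4/112 = 0.0357
D = 0.5357 - 0.0357 = 0.5

0.5


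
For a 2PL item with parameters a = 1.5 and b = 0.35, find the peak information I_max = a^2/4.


For 2PL, max info at theta = b = 0.35
I_max = a^2 / 4 = 1.5^2 / 4
= 2.25 / 4
I_max = 0.5625

0.5625


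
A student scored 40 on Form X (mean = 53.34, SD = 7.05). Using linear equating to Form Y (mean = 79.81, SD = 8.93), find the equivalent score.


slope = SD_Y / SD_X = 8.93 / 7.05 ~ 1.2667
intercept = mean_Y - slope * mean_X = 79.81 - (8.93 / 7.05) * 53.34 ~ 12.246
Y = slope * X + intercept. To avoid rounding drift from the rounded slope/intercept, evaluate the equivalent form Y = mean_Y + SD_Y * (X - mean_X) / SD_X at full precision:
Y = 79.81 + 8.93 * (40 - 53.34) / 7.05
Y = 79.81 - 8.93 * 13.34 / 7.05
Y = 79.81 - 119.1262 / 7.05
Y = 79.81 - 16.8973
Y = 62.9127

62.9127


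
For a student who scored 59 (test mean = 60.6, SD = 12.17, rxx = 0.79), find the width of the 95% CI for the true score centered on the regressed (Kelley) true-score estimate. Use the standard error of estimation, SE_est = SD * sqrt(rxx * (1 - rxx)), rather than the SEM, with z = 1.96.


True score estimate = 0.79*59 + 0.21*60.6 = 59.336
SE_est = SD * sqrt(rxx * (1 - rxx)) = 12.17 * sqrt(0.79 * 0.21) = 12.17 * sqrt(0.1659) = 4.956941
CI = T_est +/- z * SE_est, so width = 2 * z * SE_est = 2 * 1.96 * 4.956941
Width = 19.4312

19.4312


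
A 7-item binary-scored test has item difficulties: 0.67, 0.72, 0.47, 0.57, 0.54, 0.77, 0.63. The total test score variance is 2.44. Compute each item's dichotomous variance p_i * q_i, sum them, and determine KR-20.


For each item, compute p_i * q_i:
  Item 1: 0.67 * 0.33 = 0.2211
  Item 2: 0.72 * 0.28 = 0.2016
  Item 3: 0.47 * 0.53 = 0.2491
  Item 4: 0.57 * 0.43 = 0.2451
  Item 5: 0.54 * 0.46 = 0.2484
  Item 6: 0.77 * 0.23 = 0.1771
  Item 7: 0.63 * 0.37 = 0.2331
Sum(p_i * q_i) = 0.2211 + 0.2016 + 0.2491 + 0.2451 + 0.2484 + 0.1771 + 0.2331 = 1.5755
KR-20 = (k/(k-1)) * (1 - Sum(p_i*q_i) / Var_total)
= (7/6) * (1 - 1.5755/2.44)
= 1.1667 * 0.3543
KR-20 = 0.4134

0.4134


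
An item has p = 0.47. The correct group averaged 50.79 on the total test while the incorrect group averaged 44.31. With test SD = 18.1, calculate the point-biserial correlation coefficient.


q = 1 - p = 0.53
rpb = ((M1 - M0) / SD) * sqrt(p * q)
rpb = ((50.79 - 44.31) / 18.1) * sqrt(0.47 * 0.53)
rpb = 0.1787

0.1787


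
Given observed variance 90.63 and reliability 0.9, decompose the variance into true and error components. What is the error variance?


var_true = rxx * var_obs = 0.9 * 90.63 = 81.567
var_error = var_obs - var_true
var_error = 90.63 - 81.567
var_error = 9.063

9.063


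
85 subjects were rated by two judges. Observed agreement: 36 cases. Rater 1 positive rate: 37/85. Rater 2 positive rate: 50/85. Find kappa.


P_o = 36/85 = 0.423529
P_e = (37*50 + 48*35) / 7225 = 0.488581
kappa = (P_o - P_e) / (1 - P_e)
kappa = (0.423529 - 0.488581) / (1 - 0.488581)
kappa = -0.1272

-0.1272


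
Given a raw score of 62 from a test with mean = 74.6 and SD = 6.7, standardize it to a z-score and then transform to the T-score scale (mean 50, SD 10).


z = (X - mean) / SD = (62 - 74.6) / 6.7
z = -12.6 / 6.7
z = -1.8806
T-score = T = 50 + 10z
Carry z at full precision (z = -12.6 / 6.7) into the conversion:
T-score = 50 + 10 * (-12.6 / 6.7) = 50 + -126 / 6.7
T-score = 50 + -18.806
T-score = 31.194

31.194


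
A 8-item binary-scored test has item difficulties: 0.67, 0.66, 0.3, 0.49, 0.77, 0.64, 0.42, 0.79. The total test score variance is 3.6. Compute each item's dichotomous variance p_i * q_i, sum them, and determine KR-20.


For each item, compute p_i * q_i:
  Item 1: 0.67 * 0.33 = 0.2211
  Item 2: 0.66 * 0.34 = 0.2244
  Item 3: 0.3 * 0.7 = 0.21
  Item 4: 0.49 * 0.51 = 0.2499
  Item 5: 0.77 * 0.23 = 0.1771
  Item 6: 0.64 * 0.36 = 0.2304
  Item 7: 0.42 * 0.58 = 0.2436
  Item 8: 0.79 * 0.21 = 0.1659
Sum(p_i * q_i) = 0.2211 + 0.2244 + 0.21 + 0.2499 + 0.1771 + 0.2304 + 0.2436 + 0.1659 = 1.7224
KR-20 = (k/(k-1)) * (1 - Sum(p_i*q_i) / Var_total)
= (8/7) * (1 - 1.7224/3.6)
= 1.1429 * 0.5216
KR-20 = 0.5961

0.5961


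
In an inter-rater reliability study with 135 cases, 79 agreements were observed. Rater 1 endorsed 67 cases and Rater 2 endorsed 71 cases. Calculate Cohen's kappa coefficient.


P_o = 79/135 = 0.585185
P_e = (67*71 + 68*64) / 18225 = 0.499808
kappa = (P_o - P_e) / (1 - P_e)
kappa = (0.585185 - 0.499808) / (1 - 0.499808)
kappa = 0.1707

0.1707


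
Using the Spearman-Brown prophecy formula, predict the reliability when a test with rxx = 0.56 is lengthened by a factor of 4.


r_new = (n * rxx) / (1 + (n-1) * rxx)
r_new = (4 * 0.56) / (1 + 3 * 0.56)
r_new = 2.24 / 2.68
r_new = 0.8358

0.8358


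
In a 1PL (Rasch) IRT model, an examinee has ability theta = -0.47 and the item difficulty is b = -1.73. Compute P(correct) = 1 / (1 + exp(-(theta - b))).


theta - b = -0.47 - -1.73 = 1.26
exp(-(theta - b)) = exp(-1.26) = 0.2837
P = 1 / (1 + 0.2837)
P = 0.779

0.779


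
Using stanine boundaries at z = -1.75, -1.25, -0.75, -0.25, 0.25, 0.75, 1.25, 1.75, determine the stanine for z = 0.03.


Stanine boundaries: [-1.75, -1.25, -0.75, -0.25, 0.25, 0.75, 1.25, 1.75]
z = 0.03
Check each boundary:
  z >= -1.75 -> could be stanine 2
  z >= -1.25 -> could be stanine 3
  z >= -0.75 -> could be stanine 4
  z >= -0.25 -> could be stanine 5
  z < 0.25
  z < 0.75
  z < 1.25
  z < 1.75
Highest qualifying boundary gives stanine = 5

5


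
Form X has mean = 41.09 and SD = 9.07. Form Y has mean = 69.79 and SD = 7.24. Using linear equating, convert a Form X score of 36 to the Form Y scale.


slope = SD_Y / SD_X = 7.24 / 9.07 ~ 0.7982
intercept = mean_Y - slope * mean_X = 69.79 - (7.24 / 9.07) * 41.09 ~ 36.9905
Y = slope * X + intercept. To avoid rounding drift from the rounded slope/intercept, evaluate the equivalent form Y = mean_Y + SD_Y * (X - mean_X) / SD_X at full precision:
Y = 69.79 + 7.24 * (36 - 41.09) / 9.07
Y = 69.79 - 7.24 * 5.09 / 9.07
Y = 69.79 - 36.8516 / 9.07
Y = 69.79 - 4.063
Y = 65.727

65.727


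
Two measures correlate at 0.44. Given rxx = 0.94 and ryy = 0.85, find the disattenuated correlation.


r_corrected = rxy / sqrt(rxx * ryy)
= 0.44 / sqrt(0.94 * 0.85)
= 0.44 / sqrt(0.799)
= 0.44 / 0.893868
r_corrected = 0.4922

0.4922


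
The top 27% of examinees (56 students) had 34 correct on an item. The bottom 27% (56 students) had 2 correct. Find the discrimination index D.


p_upper = 34/56 = 0.6071
p_lower = 2/56 = 0.0357
D = 0.6071 - 0.0357 = 0.5714

0.5714


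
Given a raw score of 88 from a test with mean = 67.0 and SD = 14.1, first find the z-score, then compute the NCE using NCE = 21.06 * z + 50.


z = (X - mean) / SD = (88 - 67.0) / 14.1
z = 21.0 / 14.1
z = 1.4894
NCE = NCE = 21.06z + 50
Carry z at full precision (z = 21.0 / 14.1) into the conversion:
NCE = 21.06 * (21.0 / 14.1) + 50 = 442.26 / 14.1 + 50
NCE = 31.366 + 50
NCE = 81.366

81.366


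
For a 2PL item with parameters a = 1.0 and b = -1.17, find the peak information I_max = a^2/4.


For 2PL, max info at theta = b = -1.17
I_max = a^2 / 4 = 1.0^2 / 4
= 1.0 / 4
I_max = 0.25

0.25


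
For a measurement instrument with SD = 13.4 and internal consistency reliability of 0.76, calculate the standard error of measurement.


SEM = SD * sqrt(1 - rxx)
SEM = 13.4 * sqrt(1 - 0.76)
SEM = 13.4 * sqrt(0.24) = 13.4 * 0.489898
SEM = 6.5646

6.5646


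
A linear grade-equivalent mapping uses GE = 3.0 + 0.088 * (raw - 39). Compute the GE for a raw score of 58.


raw - median = 58 - 39 = 19
slope * diff = 0.088 * 19 = 1.672
GE = 3.0 + 1.672
GE = 4.672

4.672


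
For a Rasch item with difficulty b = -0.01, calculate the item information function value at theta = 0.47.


P = 1/(1+exp(-(0.47--0.01))) = 0.6177
I = P*(1-P) = 0.6177 * 0.3823
I = 0.2361

0.2361


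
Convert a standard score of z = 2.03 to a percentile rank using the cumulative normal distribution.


CDF(z) = 0.5 * (1 + erf(z/sqrt(2)))
erf(1.4354) = 0.9576
CDF = 0.9788
Percentile rank = 0.9788 * 100 = 97.88

97.88


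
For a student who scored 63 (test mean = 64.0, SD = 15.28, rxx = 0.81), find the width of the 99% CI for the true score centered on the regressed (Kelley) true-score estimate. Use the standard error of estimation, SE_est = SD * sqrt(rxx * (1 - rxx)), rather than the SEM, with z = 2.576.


True score estimate = 0.81*63 + 0.19*64.0 = 63.19
SE_est = SD * sqrt(rxx * (1 - rxx)) = 15.28 * sqrt(0.81 * 0.19) = 15.28 * sqrt(0.1539) = 5.994358
CI = T_est +/- z * SE_est, so width = 2 * z * SE_est = 2 * 2.576 * 5.994358
Width = 30.8829

30.8829


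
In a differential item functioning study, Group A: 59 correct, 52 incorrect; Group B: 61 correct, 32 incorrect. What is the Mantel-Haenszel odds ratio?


Odds_A = 59/52 = 1.1346
Odds_B = 61/32 = 1.9062
OR = Odds_A / Odds_B = 1.1346 / 1.9062
Exactly, OR = (59 * 32) / (52 * 61) = 1888 / 3172
OR = 0.5952

0.5952


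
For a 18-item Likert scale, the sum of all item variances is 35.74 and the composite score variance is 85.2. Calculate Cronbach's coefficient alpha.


alpha = (k/(k-1)) * (1 - sum(si^2)/s_total^2)
= (18/17) * (1 - 35.74/85.2)
alpha = 0.6147

0.6147


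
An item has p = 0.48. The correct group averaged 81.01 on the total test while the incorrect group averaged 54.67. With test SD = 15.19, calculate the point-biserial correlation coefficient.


q = 1 - p = 0.52
rpb = ((M1 - M0) / SD) * sqrt(p * q)
rpb = ((81.01 - 54.67) / 15.19) * sqrt(0.48 * 0.52)
rpb = 0.8663

0.8663


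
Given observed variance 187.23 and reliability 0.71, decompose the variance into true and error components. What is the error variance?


var_true = rxx * var_obs = 0.71 * 187.23 = 132.9333
var_error = var_obs - var_true
var_error = 187.23 - 132.9333
var_error = 54.2967

54.2967


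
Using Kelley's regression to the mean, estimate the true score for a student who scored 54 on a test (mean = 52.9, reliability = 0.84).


T_est = rxx * X + (1 - rxx) * mean
T_est = 0.84 * 54 + 0.16 * 52.9
T_est = 45.36 + 8.464
T_est = 53.824

53.824


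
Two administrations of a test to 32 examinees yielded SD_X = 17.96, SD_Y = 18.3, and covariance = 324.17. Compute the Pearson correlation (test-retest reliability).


r = cov(X,Y) / (SD_X * SD_Y)
r = 324.17 / (17.96 * 18.3)
r = 324.17 / 328.668
r = 0.9863

0.9863


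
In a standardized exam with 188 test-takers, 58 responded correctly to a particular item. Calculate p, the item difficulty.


Item difficulty p = number correct / total examinees
p = 58 / 188
p = 0.3085

0.3085


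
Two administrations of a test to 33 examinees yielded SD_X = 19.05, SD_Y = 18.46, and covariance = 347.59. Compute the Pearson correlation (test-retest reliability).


r = cov(X,Y) / (SD_X * SD_Y)
r = 347.59 / (19.05 * 18.46)
r = 347.59 / 351.663
r = 0.9884

0.9884


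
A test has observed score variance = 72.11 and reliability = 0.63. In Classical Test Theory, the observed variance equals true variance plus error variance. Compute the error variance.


var_true = rxx * var_obs = 0.63 * 72.11 = 45.4293
var_error = var_obs - var_true
var_error = 72.11 - 45.4293
var_error = 26.6807

26.6807


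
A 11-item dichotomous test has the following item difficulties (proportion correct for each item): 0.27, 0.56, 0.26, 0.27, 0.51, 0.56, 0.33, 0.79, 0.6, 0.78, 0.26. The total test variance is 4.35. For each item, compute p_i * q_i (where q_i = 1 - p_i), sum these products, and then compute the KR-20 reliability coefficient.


For each item, compute p_i * q_i:
  Item 1: 0.27 * 0.73 = 0.1971
  Item 2: 0.56 * 0.44 = 0.2464
  Item 3: 0.26 * 0.74 = 0.1924
  Item 4: 0.27 * 0.73 = 0.1971
  Item 5: 0.51 * 0.49 = 0.2499
  Item 6: 0.56 * 0.44 = 0.2464
  Item 7: 0.33 * 0.67 = 0.2211
  Item 8: 0.79 * 0.21 = 0.1659
  Item 9: 0.6 * 0.4 = 0.24
  Item 10: 0.78 * 0.22 = 0.1716
  Item 11: 0.26 * 0.74 = 0.1924
Sum(p_i * q_i) = 0.1971 + 0.2464 + 0.1924 + 0.1971 + 0.2499 + 0.2464 + 0.2211 + 0.1659 + 0.24 + 0.1716 + 0.1924 = 2.3203
KR-20 = (k/(k-1)) * (1 - Sum(p_i*q_i) / Var_total)
= (11/10) * (1 - 2.3203/4.35)
= 1.1 * 0.4666
KR-20 = 0.5133

0.5133


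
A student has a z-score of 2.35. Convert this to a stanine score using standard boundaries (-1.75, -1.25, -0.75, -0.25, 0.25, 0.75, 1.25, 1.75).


Stanine boundaries: [-1.75, -1.25, -0.75, -0.25, 0.25, 0.75, 1.25, 1.75]
z = 2.35
Check each boundary:
  z >= -1.75 -> could be stanine 2
  z >= -1.25 -> could be stanine 3
  z >= -0.75 -> could be stanine 4
  z >= -0.25 -> could be stanine 5
  z >= 0.25 -> could be stanine 6
  z >= 0.75 -> could be stanine 7
  z >= 1.25 -> could be stanine 8
  z >= 1.75 -> could be stanine 9
Highest qualifying boundary gives stanine = 9

9


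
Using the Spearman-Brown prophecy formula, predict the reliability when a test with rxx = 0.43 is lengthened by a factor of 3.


r_new = (n * rxx) / (1 + (n-1) * rxx)
r_new = (3 * 0.43) / (1 + 2 * 0.43)
r_new = 1.29 / 1.86
r_new = 0.6935

0.6935


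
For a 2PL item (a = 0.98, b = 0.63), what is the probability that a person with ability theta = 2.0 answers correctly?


a*(theta - b) = 0.98 * (2.0 - 0.63) = 1.3426
exp(-1.3426) = 0.2612
P = 1 / (1 + 0.2612)
P = 0.7929

0.7929


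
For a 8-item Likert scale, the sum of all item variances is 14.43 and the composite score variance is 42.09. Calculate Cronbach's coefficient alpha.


alpha = (k/(k-1)) * (1 - sum(si^2)/s_total^2)
= (8/7) * (1 - 14.43/42.09)
alpha = 0.751

0.751


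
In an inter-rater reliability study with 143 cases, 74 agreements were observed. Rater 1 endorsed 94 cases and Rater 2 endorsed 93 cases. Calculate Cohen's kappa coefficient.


P_o = 74/143 = 0.517483
P_e = (94*93 + 49*50) / 20449 = 0.547313
kappa = (P_o - P_e) / (1 - P_e)
kappa = (0.517483 - 0.547313) / (1 - 0.547313)
kappa = -0.0659

-0.0659


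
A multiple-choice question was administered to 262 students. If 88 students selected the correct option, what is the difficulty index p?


Item difficulty p = number correct / total examinees
p = 88 / 262
p = 0.3359

0.3359


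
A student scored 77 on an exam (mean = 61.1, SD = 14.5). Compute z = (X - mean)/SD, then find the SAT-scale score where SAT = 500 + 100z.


z = (X - mean) / SD = (77 - 61.1) / 14.5
z = 15.9 / 14.5
z = 1.0966
SAT-scale = SAT = 500 + 100z
Carry z at full precision (z = 15.9 / 14.5) into the conversion:
SAT-scale = 500 + 100 * (15.9 / 14.5) = 500 + 1590 / 14.5
SAT-scale = 500 + 109.6552
SAT-scale = 609.6552

609.6552


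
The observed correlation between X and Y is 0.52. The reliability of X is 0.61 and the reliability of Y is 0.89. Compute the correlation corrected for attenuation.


r_corrected = rxy / sqrt(rxx * ryy)
= 0.52 / sqrt(0.61 * 0.89)
= 0.52 / sqrt(0.5429)
= 0.52 / 0.736817
r_corrected = 0.7057

0.7057


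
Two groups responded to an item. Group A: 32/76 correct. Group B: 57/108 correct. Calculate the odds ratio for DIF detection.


Odds_A = 32/44 = 0.7273
Odds_B = 57/51 = 1.1176
OR = Odds_A / Odds_B = 0.7273 / 1.1176
Exactly, OR = (32 * 51) / (44 * 57) = 1632 / 2508
OR = 0.6507

0.6507


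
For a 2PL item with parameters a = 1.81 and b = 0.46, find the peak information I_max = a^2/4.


For 2PL, max info at theta = b = 0.46
I_max = a^2 / 4 = 1.81^2 / 4
= 3.2761 / 4
I_max = 0.819

0.819


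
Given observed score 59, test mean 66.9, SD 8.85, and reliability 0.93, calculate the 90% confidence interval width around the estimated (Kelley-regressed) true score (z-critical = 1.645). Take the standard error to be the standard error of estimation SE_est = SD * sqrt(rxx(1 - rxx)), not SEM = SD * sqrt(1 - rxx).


True score estimate = 0.93*59 + 0.07*66.9 = 59.553
SE_est = SD * sqrt(rxx * (1 - rxx)) = 8.85 * sqrt(0.93 * 0.07) = 8.85 * sqrt(0.0651) = 2.258051
CI = T_est +/- z * SE_est, so width = 2 * z * SE_est = 2 * 1.645 * 2.258051
Width = 7.429

7.429


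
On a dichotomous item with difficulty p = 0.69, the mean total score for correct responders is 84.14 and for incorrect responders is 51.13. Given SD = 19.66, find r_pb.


q = 1 - p = 0.31
rpb = ((M1 - M0) / SD) * sqrt(p * q)
rpb = ((84.14 - 51.13) / 19.66) * sqrt(0.69 * 0.31)
rpb = 0.7765

0.7765


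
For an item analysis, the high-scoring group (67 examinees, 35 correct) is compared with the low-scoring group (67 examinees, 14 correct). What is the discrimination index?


p_upper = 35/67 = 0.5224
p_lower = 14/67 = 0.209
D = 0.5224 - 0.209 = 0.3134

0.3134


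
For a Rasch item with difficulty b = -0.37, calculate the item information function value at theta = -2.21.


P = 1/(1+exp(-(-2.21--0.37))) = 0.1371
I = P*(1-P) = 0.1371 * 0.8629
I = 0.1183

0.1183


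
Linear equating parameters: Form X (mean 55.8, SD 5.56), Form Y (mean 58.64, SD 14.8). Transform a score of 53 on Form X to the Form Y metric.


slope = SD_Y / SD_X = 14.8 / 5.56 ~ 2.6619
intercept = mean_Y - slope * mean_X = 58.64 - (14.8 / 5.56) * 55.8 ~ -89.8924
Y = slope * X + intercept. To avoid rounding drift from the rounded slope/intercept, evaluate the equivalent form Y = mean_Y + SD_Y * (X - mean_X) / SD_X at full precision:
Y = 58.64 + 14.8 * (53 - 55.8) / 5.56
Y = 58.64 - 14.8 * 2.8 / 5.56
Y = 58.64 - 41.44 / 5.56
Y = 58.64 - 7.4532
Y = 51.1868

51.1868


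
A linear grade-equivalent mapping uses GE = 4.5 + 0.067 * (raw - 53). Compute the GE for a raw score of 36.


raw - median = 36 - 53 = -17
slope * diff = 0.067 * -17 = -1.139
GE = 4.5 + -1.139
GE = 3.361

3.361


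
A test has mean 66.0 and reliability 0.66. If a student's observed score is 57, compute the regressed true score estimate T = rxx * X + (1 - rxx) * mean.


T_est = rxx * X + (1 - rxx) * mean
T_est = 0.66 * 57 + 0.34 * 66.0
T_est = 37.62 + 22.44
T_est = 60.06

60.06


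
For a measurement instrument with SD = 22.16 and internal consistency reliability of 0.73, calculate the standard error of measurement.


SEM = SD * sqrt(1 - rxx)
SEM = 22.16 * sqrt(1 - 0.73)
SEM = 22.16 * sqrt(0.27) = 22.16 * 0.519615
SEM = 11.5147

11.5147


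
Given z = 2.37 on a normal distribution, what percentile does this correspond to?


CDF(z) = 0.5 * (1 + erf(z/sqrt(2)))
erf(1.6758) = 0.9822
CDF = 0.9911
Percentile rank = 0.9911 * 100 = 99.11

99.11


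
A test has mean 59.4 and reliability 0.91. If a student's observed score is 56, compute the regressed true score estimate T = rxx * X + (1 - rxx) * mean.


T_est = rxx * X + (1 - rxx) * mean
T_est = 0.91 * 56 + 0.09 * 59.4
T_est = 50.96 + 5.346
T_est = 56.306

56.306


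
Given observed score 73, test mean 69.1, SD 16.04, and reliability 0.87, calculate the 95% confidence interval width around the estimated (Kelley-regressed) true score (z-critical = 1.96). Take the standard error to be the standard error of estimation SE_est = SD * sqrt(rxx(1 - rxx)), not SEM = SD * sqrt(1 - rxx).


True score estimate = 0.87*73 + 0.13*69.1 = 72.493
SE_est = SD * sqrt(rxx * (1 - rxx)) = 16.04 * sqrt(0.87 * 0.13) = 16.04 * sqrt(0.1131) = 5.394307
CI = T_est +/- z * SE_est, so width = 2 * z * SE_est = 2 * 1.96 * 5.394307
Width = 21.1457

21.1457


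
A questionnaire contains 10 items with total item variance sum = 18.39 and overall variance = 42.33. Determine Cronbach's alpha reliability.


alpha = (k/(k-1)) * (1 - sum(si^2)/s_total^2)
= (10/9) * (1 - 18.39/42.33)
alpha = 0.6284

0.6284


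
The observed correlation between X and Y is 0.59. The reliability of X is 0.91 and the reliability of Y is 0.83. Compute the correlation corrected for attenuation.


r_corrected = rxy / sqrt(rxx * ryy)
= 0.59 / sqrt(0.91 * 0.83)
= 0.59 / sqrt(0.7553)
= 0.59 / 0.86908
r_corrected = 0.6789

0.6789


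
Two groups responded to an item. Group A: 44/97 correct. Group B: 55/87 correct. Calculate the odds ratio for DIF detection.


Odds_A = 44/53 = 0.8302
Odds_B = 55/32 = 1.7188
OR = Odds_A / Odds_B = 0.8302 / 1.7188
Exactly, OR = (44 * 32) / (53 * 55) = 1408 / 2915
OR = 0.483

0.483


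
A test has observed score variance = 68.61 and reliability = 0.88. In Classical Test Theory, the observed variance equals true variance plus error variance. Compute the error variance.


var_true = rxx * var_obs = 0.88 * 68.61 = 60.3768
var_error = var_obs - var_true
var_error = 68.61 - 60.3768
var_error = 8.2332

8.2332


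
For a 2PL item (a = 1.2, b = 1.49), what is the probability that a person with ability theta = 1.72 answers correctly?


a*(theta - b) = 1.2 * (1.72 - 1.49) = 0.276
exp(-0.276) = 0.7588
P = 1 / (1 + 0.7588)
P = 0.5686

0.5686


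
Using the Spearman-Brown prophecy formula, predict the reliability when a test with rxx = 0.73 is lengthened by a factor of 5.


r_new = (n * rxx) / (1 + (n-1) * rxx)
r_new = (5 * 0.73) / (1 + 4 * 0.73)
r_new = 3.65 / 3.92
r_new = 0.9311

0.9311


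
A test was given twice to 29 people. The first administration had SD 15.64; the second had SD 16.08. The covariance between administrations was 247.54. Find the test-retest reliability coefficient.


r = cov(X,Y) / (SD_X * SD_Y)
r = 247.54 / (15.64 * 16.08)
r = 247.54 / 251.4912
r = 0.9843

0.9843


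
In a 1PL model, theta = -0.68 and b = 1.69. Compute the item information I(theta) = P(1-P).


P = 1/(1+exp(-(-0.68-1.69))) = 0.0855
I = P*(1-P) = 0.0855 * 0.9145
I = 0.0782

0.0782


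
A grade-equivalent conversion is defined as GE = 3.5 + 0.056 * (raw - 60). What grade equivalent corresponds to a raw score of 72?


raw - median = 72 - 60 = 12
slope * diff = 0.056 * 12 = 0.672
GE = 3.5 + 0.672
GE = 4.172

4.172


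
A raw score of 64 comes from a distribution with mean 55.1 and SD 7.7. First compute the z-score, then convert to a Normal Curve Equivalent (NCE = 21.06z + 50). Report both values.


z = (X - mean) / SD = (64 - 55.1) / 7.7
z = 8.9 / 7.7
z = 1.1558
NCE = NCE = 21.06z + 50
Carry z at full precision (z = 8.9 / 7.7) into the conversion:
NCE = 21.06 * (8.9 / 7.7) + 50 = 187.434 / 7.7 + 50
NCE = 24.3421 + 50
NCE = 74.3421

74.3421


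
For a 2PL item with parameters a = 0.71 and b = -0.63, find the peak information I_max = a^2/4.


For 2PL, max info at theta = b = -0.63
I_max = a^2 / 4 = 0.71^2 / 4
= 0.5041 / 4
I_max = 0.126

0.126


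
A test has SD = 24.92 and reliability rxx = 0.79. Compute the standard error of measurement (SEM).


SEM = SD * sqrt(1 - rxx)
SEM = 24.92 * sqrt(1 - 0.79)
SEM = 24.92 * sqrt(0.21) = 24.92 * 0.458258
SEM = 11.4198

11.4198


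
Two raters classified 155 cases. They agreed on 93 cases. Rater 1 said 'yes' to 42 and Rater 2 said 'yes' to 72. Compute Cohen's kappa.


P_o = 93/155 = 0.6
P_e = (42*72 + 113*83) / 24025 = 0.516254
kappa = (P_o - P_e) / (1 - P_e)
kappa = (0.6 - 0.516254) / (1 - 0.516254)
kappa = 0.1731

0.1731


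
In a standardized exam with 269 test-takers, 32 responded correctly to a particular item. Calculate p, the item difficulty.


Item difficulty p = number correct / total examinees
p = 32 / 269
p = 0.119

0.119


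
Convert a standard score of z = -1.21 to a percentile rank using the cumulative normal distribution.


CDF(z) = 0.5 * (1 + erf(z/sqrt(2)))
erf(-0.8556) = -0.7737
CDF = 0.1131
Percentile rank = 0.1131 * 100 = 11.31

11.31


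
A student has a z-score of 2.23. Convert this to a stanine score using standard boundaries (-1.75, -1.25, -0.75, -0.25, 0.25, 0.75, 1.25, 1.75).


Stanine boundaries: [-1.75, -1.25, -0.75, -0.25, 0.25, 0.75, 1.25, 1.75]
z = 2.23
Check each boundary:
  z >= -1.75 -> could be stanine 2
  z >= -1.25 -> could be stanine 3
  z >= -0.75 -> could be stanine 4
  z >= -0.25 -> could be stanine 5
  z >= 0.25 -> could be stanine 6
  z >= 0.75 -> could be stanine 7
  z >= 1.25 -> could be stanine 8
  z >= 1.75 -> could be stanine 9
Highest qualifying boundary gives stanine = 9

9


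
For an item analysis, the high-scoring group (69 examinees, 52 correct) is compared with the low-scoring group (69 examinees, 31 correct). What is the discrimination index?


p_upper = 52/69 = 0.7536
p_lower = 31/69 = 0.4493
D = 0.7536 - 0.4493 = 0.3043

0.3043


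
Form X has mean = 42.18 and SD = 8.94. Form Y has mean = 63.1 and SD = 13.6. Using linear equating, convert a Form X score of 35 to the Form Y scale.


slope = SD_Y / SD_X = 13.6 / 8.94 ~ 1.5213
intercept = mean_Y - slope * mean_X = 63.1 - (13.6 / 8.94) * 42.18 ~ -1.0664
Y = slope * X + intercept. To avoid rounding drift from the rounded slope/intercept, evaluate the equivalent form Y = mean_Y + SD_Y * (X - mean_X) / SD_X at full precision:
Y = 63.1 + 13.6 * (35 - 42.18) / 8.94
Y = 63.1 - 13.6 * 7.18 / 8.94
Y = 63.1 - 97.648 / 8.94
Y = 63.1 - 10.9226
Y = 52.1774

52.1774


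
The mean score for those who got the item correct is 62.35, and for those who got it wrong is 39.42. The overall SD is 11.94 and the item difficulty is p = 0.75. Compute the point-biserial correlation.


q = 1 - p = 0.25
rpb = ((M1 - M0) / SD) * sqrt(p * q)
rpb = ((62.35 - 39.42) / 11.94) * sqrt(0.75 * 0.25)
rpb = 0.8316

0.8316


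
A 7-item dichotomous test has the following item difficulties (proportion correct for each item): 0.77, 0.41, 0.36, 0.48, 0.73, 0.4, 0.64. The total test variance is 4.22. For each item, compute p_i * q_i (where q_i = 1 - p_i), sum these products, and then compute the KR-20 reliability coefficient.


For each item, compute p_i * q_i:
  Item 1: 0.77 * 0.23 = 0.1771
  Item 2: 0.41 * 0.59 = 0.2419
  Item 3: 0.36 * 0.64 = 0.2304
  Item 4: 0.48 * 0.52 = 0.2496
  Item 5: 0.73 * 0.27 = 0.1971
  Item 6: 0.4 * 0.6 = 0.24
  Item 7: 0.64 * 0.36 = 0.2304
Sum(p_i * q_i) = 0.1771 + 0.2419 + 0.2304 + 0.2496 + 0.1971 + 0.24 + 0.2304 = 1.5665
KR-20 = (k/(k-1)) * (1 - Sum(p_i*q_i) / Var_total)
= (7/6) * (1 - 1.5665/4.22)
= 1.1667 * 0.6288
KR-20 = 0.7336

0.7336


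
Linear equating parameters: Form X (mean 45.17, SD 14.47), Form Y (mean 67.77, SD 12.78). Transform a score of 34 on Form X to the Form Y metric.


slope = SD_Y / SD_X = 12.78 / 14.47 ~ 0.8832
intercept = mean_Y - slope * mean_X = 67.77 - (12.78 / 14.47) * 45.17 ~ 27.8756
Y = slope * X + intercept. To avoid rounding drift from the rounded slope/intercept, evaluate the equivalent form Y = mean_Y + SD_Y * (X - mean_X) / SD_X at full precision:
Y = 67.77 + 12.78 * (34 - 45.17) / 14.47
Y = 67.77 - 12.78 * 11.17 / 14.47
Y = 67.77 - 142.7526 / 14.47
Y = 67.77 - 9.8654
Y = 57.9046

57.9046


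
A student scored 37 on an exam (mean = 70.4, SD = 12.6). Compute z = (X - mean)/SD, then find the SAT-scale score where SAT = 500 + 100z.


z = (X - mean) / SD = (37 - 70.4) / 12.6
z = -33.4 / 12.6
z = -2.6508
SAT-scale = SAT = 500 + 100z
Carry z at full precision (z = -33.4 / 12.6) into the conversion:
SAT-scale = 500 + 100 * (-33.4 / 12.6) = 500 + -3340 / 12.6
SAT-scale = 500 + -265.0794
SAT-scale = 234.9206

234.9206
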